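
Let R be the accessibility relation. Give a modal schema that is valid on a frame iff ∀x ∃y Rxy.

This is seriality; the standard corresponding axiom is D: □r → ◇r.
Suppose □r→◇r is valid. At any x set V(r)=W. Then □r at x, so ◇r at x, so x has a successor.

□r → ◇r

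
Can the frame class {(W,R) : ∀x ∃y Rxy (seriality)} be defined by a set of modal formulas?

This is a Sahlqvist condition; the D axiom □q → ◇q defines it.

Definable; □q → ◇q defines it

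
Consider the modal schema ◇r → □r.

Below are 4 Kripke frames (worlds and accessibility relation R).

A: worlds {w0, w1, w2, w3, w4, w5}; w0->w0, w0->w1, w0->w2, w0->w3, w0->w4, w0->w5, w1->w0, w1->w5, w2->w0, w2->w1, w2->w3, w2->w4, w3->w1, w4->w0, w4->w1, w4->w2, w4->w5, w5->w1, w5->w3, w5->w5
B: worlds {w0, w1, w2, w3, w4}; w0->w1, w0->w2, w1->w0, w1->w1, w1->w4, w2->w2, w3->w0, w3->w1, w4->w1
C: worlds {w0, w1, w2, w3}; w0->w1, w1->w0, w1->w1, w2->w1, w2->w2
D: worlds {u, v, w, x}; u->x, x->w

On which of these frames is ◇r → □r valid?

D

The schema corresponds to partial functionality: ∀x ∀y ∀z (Rxy ∧ Rxz → y = z).
A: fails — w0 sees both w0 and w1.
B: fails — w0 sees both w1 and w2.
C: fails — w1 sees both w0 and w1.
D: holds.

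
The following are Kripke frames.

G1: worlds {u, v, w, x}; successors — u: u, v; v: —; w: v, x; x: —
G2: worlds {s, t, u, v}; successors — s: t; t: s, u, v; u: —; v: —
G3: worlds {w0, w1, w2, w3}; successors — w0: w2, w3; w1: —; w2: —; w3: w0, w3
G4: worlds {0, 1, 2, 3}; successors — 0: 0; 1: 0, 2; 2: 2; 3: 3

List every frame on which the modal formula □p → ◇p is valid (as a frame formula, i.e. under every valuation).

G4

This is the axiom for seriality; its first-order frame correspondent is ∀x ∃y Rxy.
G1: fails — world v has no successor.
G2: fails — world u has no successor.
G3: fails — world w1 has no successor.
G4: condition met.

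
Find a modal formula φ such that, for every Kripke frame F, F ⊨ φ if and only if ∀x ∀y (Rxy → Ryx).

ψ → □◇ψ

This is symmetry; the standard corresponding axiom is B: ψ → □◇ψ.
Suppose ψ→□◇ψ is valid. Take Rxy and set V(ψ)={x}. Then ψ at x, so □◇ψ at x, so ◇ψ at y, so some z with Ryz has ψ; z=x, i.e. Ryx.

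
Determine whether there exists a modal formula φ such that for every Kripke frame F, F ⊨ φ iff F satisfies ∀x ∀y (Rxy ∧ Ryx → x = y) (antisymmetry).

Not modally definable

Any modally definable frame class is closed under surjective bounded morphisms.
The 8-cycle (worlds a,b,c,d,e,f,g,h with a→b→c→d→e→f→g→h→a) is antisymmetric. Sending even-indexed worlds to s and odd-indexed worlds to t is a surjective bounded morphism onto the two-world frame with s↔t, which is not antisymmetric.
So no modal formula (or set of formulas) defines exactly the antisymmetric frames.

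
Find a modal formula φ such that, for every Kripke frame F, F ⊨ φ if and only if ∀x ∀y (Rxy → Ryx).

A defining formula is s → □◇s (the B axiom).

s → □◇s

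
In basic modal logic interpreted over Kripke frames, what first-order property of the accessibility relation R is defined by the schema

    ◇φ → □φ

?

This schema is the CD axiom.
It corresponds to partial functionality: ∀x ∀y ∀z (Rxy ∧ Rxz → y = z).

Partial functionality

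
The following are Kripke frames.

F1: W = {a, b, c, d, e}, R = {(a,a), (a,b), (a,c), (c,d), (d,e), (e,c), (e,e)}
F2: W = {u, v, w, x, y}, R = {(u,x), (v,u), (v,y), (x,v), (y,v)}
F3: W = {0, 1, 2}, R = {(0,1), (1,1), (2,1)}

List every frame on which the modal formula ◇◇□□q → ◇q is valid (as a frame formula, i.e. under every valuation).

This is the axiom for a generalized confluence (Geach) condition; its first-order frame correspondent is ∀x ∀y (xR²y → ∃w (yR²w ∧ xRw)).
F1: fails — aR²b but no w with bR²w and aRw.
F2: fails — vR²v but no t with vR²t and vRt.
F3: ✓.

F3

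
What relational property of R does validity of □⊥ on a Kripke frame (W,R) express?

□⊥ is valid iff no world has any successor (otherwise □⊥ fails at any world with one).

emptiness of R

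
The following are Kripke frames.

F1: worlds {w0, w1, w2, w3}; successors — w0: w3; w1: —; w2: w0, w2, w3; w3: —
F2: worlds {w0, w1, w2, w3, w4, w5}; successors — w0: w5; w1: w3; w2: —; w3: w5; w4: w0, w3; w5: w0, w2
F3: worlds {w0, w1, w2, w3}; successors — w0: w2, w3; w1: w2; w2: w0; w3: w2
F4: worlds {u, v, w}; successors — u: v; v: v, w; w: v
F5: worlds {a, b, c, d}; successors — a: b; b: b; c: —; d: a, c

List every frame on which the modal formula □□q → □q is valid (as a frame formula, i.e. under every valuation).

F4

This is the axiom for density; its first-order frame correspondent is ∀x ∀y (Rxy → ∃z (Rxz ∧ Rzy)).
F1: fails — Rw0w3 but no z with Rw0z and Rzw3.
F2: fails — Rw3w5 but no z with Rw3z and Rzw5.
F3: fails — Rw1w2 but no z with Rw1z and Rzw2.
F4: satisfies the condition.
F5: fails — Rda but no z with Rdz and Rza.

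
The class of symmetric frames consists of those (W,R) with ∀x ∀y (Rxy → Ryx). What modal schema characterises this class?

q → □◇q

This is symmetry; the standard corresponding axiom is B: q → □◇q.
Suppose q→□◇q is valid. Take Rxy and set V(q)={x}. Then q at x, so □◇q at x, so ◇q at y, so some z with Ryz has q; z=x, i.e. Ryx.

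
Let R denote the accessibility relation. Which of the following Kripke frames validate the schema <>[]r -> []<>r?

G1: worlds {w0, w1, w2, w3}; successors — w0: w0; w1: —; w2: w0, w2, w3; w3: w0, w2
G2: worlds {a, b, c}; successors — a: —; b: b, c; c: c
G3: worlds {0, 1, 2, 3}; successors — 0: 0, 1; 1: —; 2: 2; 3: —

G1, G2

This is the axiom for convergence; its first-order frame correspondent is forall x forall y forall z (Rxy & Rxz -> exists w (Ryw & Rzw)).
G1: condition met.
G2: condition met.
G3: fails — R00 and R01 but 0 and 1 have no common successor.
Valid on: G1, G2.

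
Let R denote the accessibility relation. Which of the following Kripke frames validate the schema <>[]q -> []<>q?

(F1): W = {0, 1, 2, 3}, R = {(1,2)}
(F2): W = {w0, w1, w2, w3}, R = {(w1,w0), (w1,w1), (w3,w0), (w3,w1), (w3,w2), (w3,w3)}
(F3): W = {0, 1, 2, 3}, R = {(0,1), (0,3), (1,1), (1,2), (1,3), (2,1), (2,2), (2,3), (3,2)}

(F3)

This is the axiom for convergence; its first-order frame correspondent is forall x forall y forall z (Rxy & Rxz -> exists w (Ryw & Rzw)).
(F1): fails — R12 and R12 but 2 and 2 have no common successor.
(F2): fails — Rw1w1 and Rw1w0 but w1 and w0 have no common successor.
(F3): holds.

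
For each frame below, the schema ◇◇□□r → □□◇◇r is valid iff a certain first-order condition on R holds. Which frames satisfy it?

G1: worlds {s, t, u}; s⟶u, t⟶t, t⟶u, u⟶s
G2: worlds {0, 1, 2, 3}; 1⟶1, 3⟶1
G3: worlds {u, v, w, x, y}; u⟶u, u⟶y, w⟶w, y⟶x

G2

The schema corresponds to a generalized confluence (Geach) condition: ∀x ∀y ∀z ((xR²y ∧ xR²z) → ∃w (yR²w ∧ zR²w)).
G1: fails — tR²s, tR²u but no w with sR²w and uR²w.
G2: ✓.
G3: fails — uR²u, uR²x but no t with uR²t and xR²t.
Valid on: G2.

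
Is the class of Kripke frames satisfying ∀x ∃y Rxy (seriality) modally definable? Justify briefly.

Yes: it is seriality, defined by the D schema □q → ◇q.
Suppose □q→◇q is valid. At any x set V(q)=W. Then □q at x, so ◇q at x, so x has a successor.

Yes, by □q → ◇q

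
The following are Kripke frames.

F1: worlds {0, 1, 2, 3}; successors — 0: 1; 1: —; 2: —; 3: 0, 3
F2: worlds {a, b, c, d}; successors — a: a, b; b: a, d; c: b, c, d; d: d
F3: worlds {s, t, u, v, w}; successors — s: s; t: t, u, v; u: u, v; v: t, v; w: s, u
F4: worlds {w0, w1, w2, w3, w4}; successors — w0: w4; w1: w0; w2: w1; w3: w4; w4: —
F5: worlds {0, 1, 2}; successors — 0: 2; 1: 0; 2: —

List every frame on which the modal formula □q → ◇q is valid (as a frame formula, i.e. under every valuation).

F2, F3

Frame correspondent (Sahlqvist): ∀x ∃y Rxy — i.e. seriality.
F1: fails — world 1 has no successor.
F2: satisfies the condition.
F3: satisfies the condition.
F4: fails — world w4 has no successor.
F5: fails — world 2 has no successor.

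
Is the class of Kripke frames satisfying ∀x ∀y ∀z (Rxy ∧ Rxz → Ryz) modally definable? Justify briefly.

Definable; ◇p → □◇p defines it

Yes: it is the Euclidean property, defined by the 5 schema ◇p → □◇p.
Suppose ◇p→□◇p is valid. Take Rxy, Rxz and set V(p)={y}. Then ◇p at x, so □◇p at x, so ◇p at z, so some w with Rzw has p; w=y, i.e. Rzy. By symmetry of the argument, Ryz.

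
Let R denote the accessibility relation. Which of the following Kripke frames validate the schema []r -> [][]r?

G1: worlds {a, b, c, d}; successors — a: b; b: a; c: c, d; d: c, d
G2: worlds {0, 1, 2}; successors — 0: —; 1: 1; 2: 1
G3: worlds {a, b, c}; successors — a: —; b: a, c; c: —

Frame correspondent (Sahlqvist): forall x forall y forall z (Rxy & Ryz -> Rxz) — i.e. transitivity.
G1: fails — Rab and Rba but not Raa.
G2: condition met.
G3: condition met.

G2, G3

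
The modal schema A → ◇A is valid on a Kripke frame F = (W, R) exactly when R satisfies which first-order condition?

reflexivity: ∀x Rxx

Equivalently (dual form): □A → A.
Suppose □A→A is valid. At any x set V(A)={w : Rxw}. Then □A holds at x, so A holds at x, i.e. Rxx.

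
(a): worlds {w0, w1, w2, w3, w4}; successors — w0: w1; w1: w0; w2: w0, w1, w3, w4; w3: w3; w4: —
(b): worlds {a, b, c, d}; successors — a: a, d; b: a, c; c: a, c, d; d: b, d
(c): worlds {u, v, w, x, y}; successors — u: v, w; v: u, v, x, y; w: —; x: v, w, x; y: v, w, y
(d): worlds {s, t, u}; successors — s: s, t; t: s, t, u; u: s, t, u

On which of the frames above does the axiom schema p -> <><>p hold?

The schema corresponds to a generalized confluence (Geach) condition: forall x exists w (x = w & x R^2 w).
(a): fails — at w2 but no w with w2=w and w2R²w.
(b): fails — at b but no w with b=w and bR²w.
(c): fails — at w but no t with w=t and wR²t.
(d): satisfies the condition.

(d)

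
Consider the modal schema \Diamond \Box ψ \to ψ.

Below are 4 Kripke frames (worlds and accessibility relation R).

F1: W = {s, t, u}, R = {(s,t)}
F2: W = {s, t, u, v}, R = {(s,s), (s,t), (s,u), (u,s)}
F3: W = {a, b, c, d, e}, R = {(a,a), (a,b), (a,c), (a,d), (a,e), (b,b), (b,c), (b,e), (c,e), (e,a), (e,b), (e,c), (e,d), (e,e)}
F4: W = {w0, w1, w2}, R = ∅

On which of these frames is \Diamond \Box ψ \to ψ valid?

Frame correspondent (Sahlqvist): \forall x \forall y (Rxy \to Ryx) — i.e. symmetry.
F1: fails — Rst but not Rts.
F2: fails — Rst but not Rts.
F3: fails — Rbc but not Rcb.
F4: satisfies the condition.

F4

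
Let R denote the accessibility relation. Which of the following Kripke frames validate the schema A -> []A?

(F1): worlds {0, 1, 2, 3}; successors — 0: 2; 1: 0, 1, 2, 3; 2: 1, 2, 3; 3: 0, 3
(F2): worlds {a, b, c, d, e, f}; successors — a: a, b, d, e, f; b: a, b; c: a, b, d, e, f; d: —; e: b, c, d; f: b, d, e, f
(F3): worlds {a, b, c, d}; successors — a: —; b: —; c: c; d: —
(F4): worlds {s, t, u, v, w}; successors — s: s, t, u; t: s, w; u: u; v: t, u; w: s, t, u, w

This is the axiom for a generalized confluence (Geach) condition; its first-order frame correspondent is forall x forall z (xRz -> exists w (x = w & z = w)).
(F1): fails — 0R2 but 0 ≠ 2.
(F2): fails — aRb but a ≠ b.
(F3): ✓.
(F4): fails — sRt but s ≠ t.

(F3)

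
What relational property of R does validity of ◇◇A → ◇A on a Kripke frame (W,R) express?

This is frame-equivalent to □A → □□A (substitute ¬A for A and contrapose).
Suppose □A→□□A is valid. Take Rxy, Ryz and set V(A)={w : Rxw}. Then □A at x, so □□A at x, so □A at y, so A at z, i.e. Rxz.
The converse is a direct semantic check.
So the correspondent is transitivity.

Transitivity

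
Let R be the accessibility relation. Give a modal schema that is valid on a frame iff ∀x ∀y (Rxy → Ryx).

A defining formula is ψ → □◇ψ (the B axiom).

ψ → □◇ψ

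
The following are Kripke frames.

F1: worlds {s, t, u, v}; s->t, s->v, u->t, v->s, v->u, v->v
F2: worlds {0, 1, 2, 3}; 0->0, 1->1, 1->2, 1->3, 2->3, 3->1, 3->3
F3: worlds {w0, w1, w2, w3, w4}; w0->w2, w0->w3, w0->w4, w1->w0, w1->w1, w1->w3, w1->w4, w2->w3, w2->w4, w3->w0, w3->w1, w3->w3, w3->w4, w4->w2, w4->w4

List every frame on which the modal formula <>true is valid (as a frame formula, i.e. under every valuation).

F2, F3

The schema corresponds to seriality: forall x exists y Rxy.
F1: fails — world t has no successor.
F2: holds.
F3: holds.
Valid on: F2, F3.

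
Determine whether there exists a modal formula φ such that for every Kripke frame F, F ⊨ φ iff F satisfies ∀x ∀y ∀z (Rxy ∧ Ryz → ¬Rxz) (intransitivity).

Any modally definable frame class is closed under surjective bounded morphisms.
The 3-cycle (worlds w0,w1,w2 with w0→w1→w2→w0) is intransitive. Mapping every world to a single reflexive point • is a surjective bounded morphism; the reflexive point is not intransitive (R••∧R•• but R••).
So no modal formula (or set of formulas) defines exactly the intransitive frames.

Not modally definable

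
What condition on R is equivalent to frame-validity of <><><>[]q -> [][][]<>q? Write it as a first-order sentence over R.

This is a Sahlqvist (Geach-type) schema ◇^3□^1q → □^3◇^1q.
First-order correspondent: forall x forall y forall z ((x R^3 y & x R^3 z) -> exists w (yRw & zRw)).

forall x forall y forall z ((x R^3 y & x R^3 z) -> exists w (yRw & zRw))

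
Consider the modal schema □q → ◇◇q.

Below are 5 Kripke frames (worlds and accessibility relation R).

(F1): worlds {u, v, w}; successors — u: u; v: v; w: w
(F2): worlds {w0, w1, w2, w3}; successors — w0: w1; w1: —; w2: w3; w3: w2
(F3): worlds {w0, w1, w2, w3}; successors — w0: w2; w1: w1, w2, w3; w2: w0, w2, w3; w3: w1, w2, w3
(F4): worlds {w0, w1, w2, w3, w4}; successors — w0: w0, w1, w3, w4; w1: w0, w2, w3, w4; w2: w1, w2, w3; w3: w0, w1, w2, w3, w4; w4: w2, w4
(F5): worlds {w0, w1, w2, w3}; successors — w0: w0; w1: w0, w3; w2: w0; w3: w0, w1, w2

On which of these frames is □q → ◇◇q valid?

(F1), (F3), (F4), (F5)

This is the axiom for a generalized confluence (Geach) condition; its first-order frame correspondent is ∀x ∃w (xRw ∧ xR²w).
(F1): ✓.
(F2): fails — at w0 but no w with w0Rw and w0R²w.
(F3): ✓.
(F4): ✓.
(F5): ✓.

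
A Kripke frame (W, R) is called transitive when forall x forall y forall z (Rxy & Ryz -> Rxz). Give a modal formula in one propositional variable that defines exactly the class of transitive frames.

□ψ → □□ψ

A defining formula is □ψ → □□ψ (the 4 axiom).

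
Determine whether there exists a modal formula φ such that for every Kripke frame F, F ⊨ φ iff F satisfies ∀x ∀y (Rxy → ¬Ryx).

Not definable by any modal formula

Modal frame validity is preserved under surjective bounded morphisms.
The 4-cycle (worlds 0,1,2,3 with 0→1→2→3→0) is asymmetric. Mapping every world to a single reflexive point • is a surjective bounded morphism, and the reflexive point is not asymmetric (R•• but asymmetry requires ¬R••).
So no modal formula (or set of formulas) defines exactly the asymmetric frames.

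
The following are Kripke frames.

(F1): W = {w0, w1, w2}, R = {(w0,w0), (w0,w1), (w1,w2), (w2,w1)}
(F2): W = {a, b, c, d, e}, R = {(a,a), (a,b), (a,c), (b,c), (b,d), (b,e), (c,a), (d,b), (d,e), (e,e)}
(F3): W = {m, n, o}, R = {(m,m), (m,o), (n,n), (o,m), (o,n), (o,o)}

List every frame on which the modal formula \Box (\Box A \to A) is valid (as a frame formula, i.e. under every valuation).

(F3)

The schema corresponds to shift-reflexivity: \forall x \forall y (Rxy \to Ryy).
(F1): fails — Rw1w2 but not Rw2w2.
(F2): fails — Rbc but not Rcc.
(F3): condition met.
Valid on: (F3).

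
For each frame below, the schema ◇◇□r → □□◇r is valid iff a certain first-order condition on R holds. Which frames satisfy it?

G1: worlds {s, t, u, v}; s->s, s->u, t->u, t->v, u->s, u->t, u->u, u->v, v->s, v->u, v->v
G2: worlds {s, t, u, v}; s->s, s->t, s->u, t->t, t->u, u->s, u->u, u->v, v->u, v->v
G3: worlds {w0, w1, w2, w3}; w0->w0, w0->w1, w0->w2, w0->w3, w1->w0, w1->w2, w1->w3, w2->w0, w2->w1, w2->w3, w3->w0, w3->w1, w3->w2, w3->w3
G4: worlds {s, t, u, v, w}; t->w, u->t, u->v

G1, G2, G3

This is the axiom for a generalized confluence (Geach) condition; its first-order frame correspondent is ∀x ∀y ∀z ((xR²y ∧ xR²z) → ∃w (yRw ∧ zRw)).
G1: satisfies the condition.
G2: satisfies the condition.
G3: satisfies the condition.
G4: fails — uR²w, uR²w but no w* with wRw* and wRw*.
Valid on: G1, G2, G3.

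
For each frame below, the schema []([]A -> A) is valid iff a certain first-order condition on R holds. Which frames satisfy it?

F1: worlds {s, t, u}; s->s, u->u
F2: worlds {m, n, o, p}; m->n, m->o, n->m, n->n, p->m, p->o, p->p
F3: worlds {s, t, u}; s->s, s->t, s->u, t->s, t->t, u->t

F1

The schema corresponds to shift-reflexivity: forall x forall y (Rxy -> Ryy).
F1: ✓.
F2: fails — Rpm but not Rmm.
F3: fails — Rsu but not Ruu.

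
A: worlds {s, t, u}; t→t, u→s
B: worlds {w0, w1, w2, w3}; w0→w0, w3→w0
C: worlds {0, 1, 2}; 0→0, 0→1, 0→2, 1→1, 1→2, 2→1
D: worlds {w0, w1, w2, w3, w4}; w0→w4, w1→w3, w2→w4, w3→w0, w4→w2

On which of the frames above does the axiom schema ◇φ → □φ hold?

The schema corresponds to partial functionality: ∀x ∀y ∀z (Rxy ∧ Rxz → y = z).
A: ✓.
B: ✓.
C: fails — 0 sees both 0 and 1.
D: ✓.
Valid on: A, B, D.

A, B, D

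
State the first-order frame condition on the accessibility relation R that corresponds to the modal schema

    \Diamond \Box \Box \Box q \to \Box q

\forall x \forall y \forall z ((xRy \wedge xRz) \to \exists w (y R^3 w \wedge z = w))

This is a Sahlqvist (Geach-type) schema ◇^1□^3q → □^1◇^0q.
Minimal-valuation argument: fix x; take any y with xR^1y and any z with xR^1z. Set V(q) to the set of worlds R-reachable from y in exactly 3 steps. Then □^3q holds at y, so the antecedent holds at x; validity forces ◇^0q at z, giving a w with zR^0w and yR^3w.
First-order correspondent: \forall x \forall y \forall z ((xRy \wedge xRz) \to \exists w (y R^3 w \wedge z = w)).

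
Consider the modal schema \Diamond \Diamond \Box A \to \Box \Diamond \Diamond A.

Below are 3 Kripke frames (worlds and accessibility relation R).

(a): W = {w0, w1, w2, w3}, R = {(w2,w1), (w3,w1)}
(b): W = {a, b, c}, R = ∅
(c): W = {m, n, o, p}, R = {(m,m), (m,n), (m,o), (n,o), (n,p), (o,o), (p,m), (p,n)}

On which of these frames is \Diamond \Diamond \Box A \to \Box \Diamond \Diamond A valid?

(a), (b)

Frame correspondent (Sahlqvist): \forall x \forall y \forall z ((x R^2 y \wedge xRz) \to \exists w (yRw \wedge z R^2 w)) — i.e. a generalized confluence (Geach) condition.
(a): ✓.
(b): ✓.
(c): fails — mR²p, mRo but no w with pRw and oR²w.
Valid on: (a), (b).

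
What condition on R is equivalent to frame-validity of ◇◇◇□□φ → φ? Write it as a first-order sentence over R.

∀x ∀y (xR³y → ∃w (yR²w ∧ x = w))

This is a Sahlqvist (Geach-type) schema ◇^3□^2φ → □^0◇^0φ.
First-order correspondent: ∀x ∀y (xR³y → ∃w (yR²w ∧ x = w)).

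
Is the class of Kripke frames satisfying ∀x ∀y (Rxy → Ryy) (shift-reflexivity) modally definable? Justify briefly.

Yes — defined by □(□p → p)

Yes: it is shift-reflexivity, defined by the T□ schema □(□p → p).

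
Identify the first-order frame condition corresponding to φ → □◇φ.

symmetry

Suppose φ→□◇φ is valid. Take Rxy and set V(φ)={x}. Then φ at x, so □◇φ at x, so ◇φ at y, so some z with Ryz has φ; z=x, i.e. Ryx.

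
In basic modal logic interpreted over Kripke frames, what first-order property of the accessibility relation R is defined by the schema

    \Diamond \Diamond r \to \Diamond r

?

transitivity: \forall x \forall y \forall z (Rxy \wedge Ryz \to Rxz)

This is a form of the 4 axiom.
Its frame correspondent is transitivity — \forall x \forall y \forall z (Rxy \wedge Ryz \to Rxz).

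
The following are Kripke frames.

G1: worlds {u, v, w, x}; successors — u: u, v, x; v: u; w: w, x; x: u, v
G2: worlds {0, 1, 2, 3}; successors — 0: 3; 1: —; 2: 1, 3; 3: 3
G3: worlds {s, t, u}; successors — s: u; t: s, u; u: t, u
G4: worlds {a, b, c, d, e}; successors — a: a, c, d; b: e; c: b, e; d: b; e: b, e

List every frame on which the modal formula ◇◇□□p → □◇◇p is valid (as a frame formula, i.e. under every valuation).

G1, G3, G4

This is the axiom for a generalized confluence (Geach) condition; its first-order frame correspondent is ∀x ∀y ∀z ((xR²y ∧ xRz) → ∃w (yR²w ∧ zR²w)).
G1: condition met.
G2: fails — 2R²3, 2R1 but no w with 3R²w and 1R²w.
G3: condition met.
G4: condition met.
Valid on: G1, G3, G4.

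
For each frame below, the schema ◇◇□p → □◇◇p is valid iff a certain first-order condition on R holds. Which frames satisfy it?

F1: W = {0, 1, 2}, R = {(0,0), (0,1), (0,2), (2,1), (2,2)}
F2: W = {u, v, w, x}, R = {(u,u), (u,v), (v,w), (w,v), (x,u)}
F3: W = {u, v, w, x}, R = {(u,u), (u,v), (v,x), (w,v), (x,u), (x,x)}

F3

This is the axiom for a generalized confluence (Geach) condition; its first-order frame correspondent is ∀x ∀y ∀z ((xR²y ∧ xRz) → ∃w (yRw ∧ zR²w)).
F1: fails — 0R²0, 0R1 but no w with 0Rw and 1R²w.
F2: fails — uR²v, uRv but no t with vRt and vR²t.
F3: ✓.
Valid on: F3.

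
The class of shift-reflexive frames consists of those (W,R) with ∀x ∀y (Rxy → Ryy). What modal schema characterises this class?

The condition is shift-reflexivity. The T□ schema □(□ψ → ψ) defines it.
Suppose □(□ψ→ψ) is valid. Take Rxy and set V(ψ)={w : Ryw}. Then at y, □ψ holds; since □(□ψ→ψ) at x, □ψ→ψ at y, so ψ at y, i.e. Ryy.

□(□ψ → ψ)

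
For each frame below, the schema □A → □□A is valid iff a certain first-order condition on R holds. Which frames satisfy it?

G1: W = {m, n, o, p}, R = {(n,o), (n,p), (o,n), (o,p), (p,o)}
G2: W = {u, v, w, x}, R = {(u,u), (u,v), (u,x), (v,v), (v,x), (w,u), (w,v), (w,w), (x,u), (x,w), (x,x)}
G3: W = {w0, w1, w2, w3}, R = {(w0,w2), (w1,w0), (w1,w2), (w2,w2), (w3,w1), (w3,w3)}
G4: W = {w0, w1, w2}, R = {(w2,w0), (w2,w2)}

G4

Frame correspondent (Sahlqvist): ∀x ∀y ∀z (Rxy ∧ Ryz → Rxz) — i.e. transitivity.
G1: fails — Ron and Rno but not Roo.
G2: fails — Rxw and Rwv but not Rxv.
G3: fails — Rw3w1 and Rw1w2 but not Rw3w2.
G4: condition met.
Valid on: G4.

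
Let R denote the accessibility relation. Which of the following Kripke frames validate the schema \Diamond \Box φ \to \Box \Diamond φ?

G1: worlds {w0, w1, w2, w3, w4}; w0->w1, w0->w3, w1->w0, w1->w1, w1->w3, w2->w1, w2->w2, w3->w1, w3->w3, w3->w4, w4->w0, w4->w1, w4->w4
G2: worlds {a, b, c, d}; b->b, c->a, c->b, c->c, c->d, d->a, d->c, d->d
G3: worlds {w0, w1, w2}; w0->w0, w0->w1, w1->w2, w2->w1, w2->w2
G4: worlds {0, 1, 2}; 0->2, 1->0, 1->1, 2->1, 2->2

This is the axiom for convergence; its first-order frame correspondent is \forall x \forall y \forall z (Rxy \wedge Rxz \to \exists w (Ryw \wedge Rzw)).
G1: holds.
G2: fails — Rcc and Rca but c and a have no common successor.
G3: fails — Rw0w1 and Rw0w0 but w1 and w0 have no common successor.
G4: fails — R10 and R11 but 0 and 1 have no common successor.
Valid on: G1.

G1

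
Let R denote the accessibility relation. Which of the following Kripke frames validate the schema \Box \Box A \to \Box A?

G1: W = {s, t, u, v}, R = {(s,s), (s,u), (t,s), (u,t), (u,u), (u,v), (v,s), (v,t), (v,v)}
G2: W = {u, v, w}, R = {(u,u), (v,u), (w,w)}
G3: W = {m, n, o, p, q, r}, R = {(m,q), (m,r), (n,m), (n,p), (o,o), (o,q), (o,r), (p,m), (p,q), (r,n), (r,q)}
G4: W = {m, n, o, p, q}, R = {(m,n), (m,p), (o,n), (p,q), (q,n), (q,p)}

G1, G2

Frame correspondent (Sahlqvist): \forall x \forall y (Rxy \to \exists z (Rxz \wedge Rzy)) — i.e. density.
G1: satisfies the condition.
G2: satisfies the condition.
G3: fails — Rpm but no z with Rpz and Rzm.
G4: fails — Ron but no z with Roz and Rzn.
Valid on: G1, G2.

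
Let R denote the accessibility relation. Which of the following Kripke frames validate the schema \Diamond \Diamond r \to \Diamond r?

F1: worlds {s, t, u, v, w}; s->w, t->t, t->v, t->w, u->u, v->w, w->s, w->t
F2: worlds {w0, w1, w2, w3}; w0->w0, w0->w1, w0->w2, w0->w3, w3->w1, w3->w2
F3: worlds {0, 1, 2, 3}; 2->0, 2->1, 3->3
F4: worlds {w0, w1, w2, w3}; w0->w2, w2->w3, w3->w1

F2, F3

The schema corresponds to transitivity: \forall x \forall y \forall z (Rxy \wedge Ryz \to Rxz).
F1: fails — Rwt and Rtv but not Rwv.
F2: satisfies the condition.
F3: satisfies the condition.
F4: fails — Rw0w2 and Rw2w3 but not Rw0w3.
Valid on: F2, F3.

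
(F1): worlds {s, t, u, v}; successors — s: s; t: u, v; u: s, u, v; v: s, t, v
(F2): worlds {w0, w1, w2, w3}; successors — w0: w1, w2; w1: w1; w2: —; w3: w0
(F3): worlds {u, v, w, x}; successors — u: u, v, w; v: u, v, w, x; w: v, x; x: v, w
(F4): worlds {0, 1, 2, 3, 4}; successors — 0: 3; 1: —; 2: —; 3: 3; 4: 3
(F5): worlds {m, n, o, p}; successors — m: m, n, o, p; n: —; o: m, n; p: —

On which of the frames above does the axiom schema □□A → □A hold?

(F1), (F3), (F4), (F5)

Frame correspondent (Sahlqvist): ∀x ∀y (Rxy → ∃z (Rxz ∧ Rzy)) — i.e. density.
(F1): condition met.
(F2): fails — Rw0w2 but no z with Rw0z and Rzw2.
(F3): condition met.
(F4): condition met.
(F5): condition met.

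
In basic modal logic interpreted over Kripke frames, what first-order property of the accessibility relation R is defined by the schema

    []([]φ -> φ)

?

This schema is the T□ axiom.
It corresponds to shift-reflexivity: forall x forall y (Rxy -> Ryy).

Shift-reflexivity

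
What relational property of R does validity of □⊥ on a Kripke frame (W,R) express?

□⊥ is valid iff no world has any successor (otherwise □⊥ fails at any world with one).
The converse is a direct semantic check.
Frame condition: ∀x ∀y ¬Rxy.

Emptiness of R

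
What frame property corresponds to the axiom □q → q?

reflexivity

Suppose □q→q is valid. At any x set V(q)={w : Rxw}. Then □q holds at x, so q holds at x, i.e. Rxx.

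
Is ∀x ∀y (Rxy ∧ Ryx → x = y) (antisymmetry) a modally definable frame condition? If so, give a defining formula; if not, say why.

Not definable by any modal formula

Any modally definable frame class is closed under surjective bounded morphisms.
The 8-cycle (worlds 0,1,2,3,4,5,6,7 with 0→1→2→3→4→5→6→7→0) is antisymmetric. Sending even-indexed worlds to a and odd-indexed worlds to b is a surjective bounded morphism onto the two-world frame with a↔b, which is not antisymmetric.
So no modal formula (or set of formulas) defines exactly the antisymmetric frames.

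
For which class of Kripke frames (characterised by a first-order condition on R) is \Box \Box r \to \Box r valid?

Density

Suppose □□r→□r is valid. Take Rxy and set V(r)={w : xR²w}. Then □□r at x, so □r at x, so r at y, i.e. ∃z(Rxz∧Rzy).
The converse is a direct semantic check.
Frame condition: \forall x \forall y (Rxy \to \exists z (Rxz \wedge Rzy)).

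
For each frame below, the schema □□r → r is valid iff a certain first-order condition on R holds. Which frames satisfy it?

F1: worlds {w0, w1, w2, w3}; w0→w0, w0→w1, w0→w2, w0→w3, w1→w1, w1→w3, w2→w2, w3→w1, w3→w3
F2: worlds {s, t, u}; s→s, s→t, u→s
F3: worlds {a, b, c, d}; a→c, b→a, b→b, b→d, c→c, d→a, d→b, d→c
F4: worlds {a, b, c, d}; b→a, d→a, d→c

Frame correspondent (Sahlqvist): ∀x ∃w (xR²w ∧ x = w) — i.e. a generalized confluence (Geach) condition.
F1: ✓.
F2: fails — at t but no w with tR²w and t=w.
F3: fails — at a but no w with aR²w and a=w.
F4: fails — at a but no w with aR²w and a=w.
Valid on: F1.

F1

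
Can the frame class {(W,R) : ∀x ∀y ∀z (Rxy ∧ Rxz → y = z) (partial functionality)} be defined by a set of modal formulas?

Yes — defined by ◇p → □p

Yes: it is partial functionality, defined by the CD schema ◇p → □p.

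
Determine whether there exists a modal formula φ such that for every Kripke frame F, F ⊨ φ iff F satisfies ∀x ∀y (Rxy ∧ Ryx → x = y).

No

Any modally definable frame class is closed under surjective bounded morphisms.
The 6-cycle (worlds a,b,c,d,e,f with a→b→c→d→e→f→a) is antisymmetric. Sending even-indexed worlds to s and odd-indexed worlds to t is a surjective bounded morphism onto the two-world frame with s↔t, which is not antisymmetric.
So the class is not modally definable.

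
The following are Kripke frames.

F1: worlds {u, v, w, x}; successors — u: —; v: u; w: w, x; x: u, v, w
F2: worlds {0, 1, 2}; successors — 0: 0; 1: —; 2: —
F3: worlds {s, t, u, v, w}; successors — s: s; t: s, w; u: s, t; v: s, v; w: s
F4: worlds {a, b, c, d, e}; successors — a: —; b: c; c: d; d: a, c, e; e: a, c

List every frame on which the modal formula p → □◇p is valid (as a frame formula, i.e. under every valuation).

This is the axiom for symmetry; its first-order frame correspondent is ∀x ∀y (Rxy → Ryx).
F1: fails — Rvu but not Ruv.
F2: holds.
F3: fails — Rut but not Rtu.
F4: fails — Rbc but not Rcb.

F2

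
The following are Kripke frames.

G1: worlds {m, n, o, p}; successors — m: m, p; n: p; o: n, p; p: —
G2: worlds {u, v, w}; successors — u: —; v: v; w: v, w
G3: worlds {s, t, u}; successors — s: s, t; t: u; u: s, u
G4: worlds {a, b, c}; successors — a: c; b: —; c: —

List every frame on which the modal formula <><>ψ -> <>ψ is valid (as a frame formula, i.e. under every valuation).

This is the axiom for a generalized confluence (Geach) condition; its first-order frame correspondent is forall x forall y (x R^2 y -> exists w (y = w & xRw)).
G1: holds.
G2: holds.
G3: fails — sR²u but no w with u=w and sRw.
G4: holds.
Valid on: G1, G2, G4.

G1, G2, G4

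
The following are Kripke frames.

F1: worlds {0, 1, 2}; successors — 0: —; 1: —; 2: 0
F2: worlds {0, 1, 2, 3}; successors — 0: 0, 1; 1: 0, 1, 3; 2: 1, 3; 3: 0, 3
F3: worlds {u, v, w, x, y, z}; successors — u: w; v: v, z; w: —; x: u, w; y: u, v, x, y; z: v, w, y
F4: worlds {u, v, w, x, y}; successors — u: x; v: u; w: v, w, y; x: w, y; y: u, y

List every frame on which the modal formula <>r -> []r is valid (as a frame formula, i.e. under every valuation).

F1

Frame correspondent (Sahlqvist): forall x forall y forall z (Rxy & Rxz -> y = z) — i.e. partial functionality.
F1: condition met.
F2: fails — 0 sees both 0 and 1.
F3: fails — v sees both v and z.
F4: fails — w sees both v and w.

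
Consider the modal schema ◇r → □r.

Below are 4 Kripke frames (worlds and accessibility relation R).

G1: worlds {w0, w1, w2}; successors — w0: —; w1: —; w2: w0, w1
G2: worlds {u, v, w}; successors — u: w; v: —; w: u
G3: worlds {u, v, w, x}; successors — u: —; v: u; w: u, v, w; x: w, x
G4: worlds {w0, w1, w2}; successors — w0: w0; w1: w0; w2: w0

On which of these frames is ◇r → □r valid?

G2, G4

Frame correspondent (Sahlqvist): ∀x ∀y ∀z (Rxy ∧ Rxz → y = z) — i.e. partial functionality.
G1: fails — w2 sees both w0 and w1.
G2: holds.
G3: fails — w sees both u and v.
G4: holds.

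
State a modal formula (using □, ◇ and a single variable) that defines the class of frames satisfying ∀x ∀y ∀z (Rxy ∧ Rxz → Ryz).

This is the Euclidean property; the standard corresponding axiom is 5: ◇r → □◇r.
Suppose ◇r→□◇r is valid. Take Rxy, Rxz and set V(r)={y}. Then ◇r at x, so □◇r at x, so ◇r at z, so some w with Rzw has r; w=y, i.e. Rzy. By symmetry of the argument, Ryz.

◇r → □◇r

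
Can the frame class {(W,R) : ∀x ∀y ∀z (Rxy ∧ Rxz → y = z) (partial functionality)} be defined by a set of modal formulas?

This is a Sahlqvist condition; the CD axiom ◇q → □q defines it.

Definable; ◇q → □q defines it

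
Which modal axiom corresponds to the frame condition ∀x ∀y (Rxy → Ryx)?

This is symmetry; the standard corresponding axiom is B: r → □◇r.
Suppose r→□◇r is valid. Take Rxy and set V(r)={x}. Then r at x, so □◇r at x, so ◇r at y, so some z with Ryz has r; z=x, i.e. Ryx.

r → □◇r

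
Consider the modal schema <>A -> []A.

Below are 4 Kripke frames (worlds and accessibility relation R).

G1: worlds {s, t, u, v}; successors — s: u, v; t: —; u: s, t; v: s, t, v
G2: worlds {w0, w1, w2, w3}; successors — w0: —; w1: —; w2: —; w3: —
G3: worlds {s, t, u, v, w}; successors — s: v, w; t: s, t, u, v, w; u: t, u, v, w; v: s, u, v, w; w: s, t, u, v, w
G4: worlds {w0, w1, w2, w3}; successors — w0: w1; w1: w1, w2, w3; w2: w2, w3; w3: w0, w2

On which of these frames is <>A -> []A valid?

G2

The schema corresponds to partial functionality: forall x forall y forall z (Rxy & Rxz -> y = z).
G1: fails — s sees both u and v.
G2: condition met.
G3: fails — s sees both v and w.
G4: fails — w1 sees both w1 and w2.
Valid on: G2.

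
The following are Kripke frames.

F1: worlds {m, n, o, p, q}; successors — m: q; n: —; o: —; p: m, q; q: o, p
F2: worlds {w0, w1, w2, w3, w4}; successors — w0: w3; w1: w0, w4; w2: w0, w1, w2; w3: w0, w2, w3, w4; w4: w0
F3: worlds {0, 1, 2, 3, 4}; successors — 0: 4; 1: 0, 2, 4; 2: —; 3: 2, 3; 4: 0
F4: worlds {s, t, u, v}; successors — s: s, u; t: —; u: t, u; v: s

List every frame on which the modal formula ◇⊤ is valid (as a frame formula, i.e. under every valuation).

F2

This is the axiom for seriality; its first-order frame correspondent is ∀x ∃y Rxy.
F1: fails — world n has no successor.
F2: ✓.
F3: fails — world 2 has no successor.
F4: fails — world t has no successor.
Valid on: F2.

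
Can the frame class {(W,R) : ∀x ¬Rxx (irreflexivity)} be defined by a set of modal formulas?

Modal frame validity is preserved under surjective bounded morphisms.
The 2-cycle (worlds a,b with a→b→a) is irreflexive, and the map sending every world to a single reflexive point • is a surjective bounded morphism (forth: every edge maps to (•,•); back: every world has a successor). So any modal formula valid on the 2-cycle is also valid on the reflexive point, which is not irreflexive.
So no modal formula (or set of formulas) defines exactly the irreflexive frames.

No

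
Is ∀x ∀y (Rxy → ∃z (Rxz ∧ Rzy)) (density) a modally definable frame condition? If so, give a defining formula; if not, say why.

Yes — defined by □□q → □q

Yes: it is density, defined by the C4 schema □□q → □q.
Suppose □□q→□q is valid. Take Rxy and set V(q)={w : xR²w}. Then □□q at x, so □q at x, so q at y, i.e. ∃z(Rxz∧Rzy).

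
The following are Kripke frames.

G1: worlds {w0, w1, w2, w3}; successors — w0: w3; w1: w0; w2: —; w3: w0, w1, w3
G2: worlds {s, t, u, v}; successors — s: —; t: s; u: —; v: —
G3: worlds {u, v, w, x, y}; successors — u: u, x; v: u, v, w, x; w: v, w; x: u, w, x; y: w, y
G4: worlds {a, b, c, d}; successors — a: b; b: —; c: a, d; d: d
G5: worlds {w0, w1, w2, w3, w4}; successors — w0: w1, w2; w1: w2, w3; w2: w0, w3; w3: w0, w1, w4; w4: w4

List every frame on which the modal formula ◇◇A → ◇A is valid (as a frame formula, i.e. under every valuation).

Frame correspondent (Sahlqvist): ∀x ∀y ∀z (Rxy ∧ Ryz → Rxz) — i.e. transitivity.
G1: fails — Rw1w0 and Rw0w3 but not Rw1w3.
G2: satisfies the condition.
G3: fails — Rxw and Rwv but not Rxv.
G4: fails — Rca and Rab but not Rcb.
G5: fails — Rw1w2 and Rw2w0 but not Rw1w0.
Valid on: G2.

G2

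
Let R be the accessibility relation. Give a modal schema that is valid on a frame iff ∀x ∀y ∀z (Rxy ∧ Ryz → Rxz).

□r → □□r

A defining formula is □r → □□r (the 4 axiom).
Suppose □r→□□r is valid. Take Rxy, Ryz and set V(r)={w : Rxw}. Then □r at x, so □□r at x, so □r at y, so r at z, i.e. Rxz.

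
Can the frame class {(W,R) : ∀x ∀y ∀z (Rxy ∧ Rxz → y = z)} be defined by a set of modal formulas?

The condition is partial functionality. A defining modal formula is ◇q → □q.
Suppose ◇q→□q is valid. Take Rxy, Rxz and set V(q)={y}. Then ◇q at x, so □q at x, so q at z, i.e. z=y.

Definable; ◇q → □q defines it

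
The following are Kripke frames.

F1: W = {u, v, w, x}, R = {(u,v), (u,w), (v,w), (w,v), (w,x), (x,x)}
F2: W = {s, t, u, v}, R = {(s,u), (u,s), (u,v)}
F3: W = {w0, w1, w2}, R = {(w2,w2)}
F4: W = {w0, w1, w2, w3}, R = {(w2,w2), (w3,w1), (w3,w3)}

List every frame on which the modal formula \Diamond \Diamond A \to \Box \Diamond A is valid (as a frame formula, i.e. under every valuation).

F3

This is the axiom for a generalized confluence (Geach) condition; its first-order frame correspondent is \forall x \forall y \forall z ((x R^2 y \wedge xRz) \to \exists w (y = w \wedge zRw)).
F1: fails — uR²v, uRv but no t with v=t and vRt.
F2: fails — uR²u, uRv but no w with u=w and vRw.
F3: satisfies the condition.
F4: fails — w3R²w1, w3Rw1 but no w with w1=w and w1Rw.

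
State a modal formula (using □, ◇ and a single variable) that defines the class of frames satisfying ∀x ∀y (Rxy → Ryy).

The condition is shift-reflexivity. The T□ schema □(□s → s) defines it.
Suppose □(□s→s) is valid. Take Rxy and set V(s)={w : Ryw}. Then at y, □s holds; since □(□s→s) at x, □s→s at y, so s at y, i.e. Ryy.

□(□s → s)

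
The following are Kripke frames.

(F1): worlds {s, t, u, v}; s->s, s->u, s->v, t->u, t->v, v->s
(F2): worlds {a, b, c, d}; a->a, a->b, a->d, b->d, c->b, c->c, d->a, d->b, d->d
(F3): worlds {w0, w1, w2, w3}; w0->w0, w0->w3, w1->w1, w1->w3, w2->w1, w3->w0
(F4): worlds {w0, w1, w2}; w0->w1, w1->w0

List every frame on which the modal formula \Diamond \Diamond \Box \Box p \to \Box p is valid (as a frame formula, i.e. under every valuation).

The schema corresponds to a generalized confluence (Geach) condition: \forall x \forall y \forall z ((x R^2 y \wedge xRz) \to \exists w (y R^2 w \wedge z = w)).
(F1): fails — sR²u, sRs but no w with uR²w and s=w.
(F2): fails — cR²b, cRc but no w with bR²w and c=w.
(F3): fails — w1R²w0, w1Rw1 but no w with w0R²w and w1=w.
(F4): fails — w0R²w0, w0Rw1 but no w with w0R²w and w1=w.

none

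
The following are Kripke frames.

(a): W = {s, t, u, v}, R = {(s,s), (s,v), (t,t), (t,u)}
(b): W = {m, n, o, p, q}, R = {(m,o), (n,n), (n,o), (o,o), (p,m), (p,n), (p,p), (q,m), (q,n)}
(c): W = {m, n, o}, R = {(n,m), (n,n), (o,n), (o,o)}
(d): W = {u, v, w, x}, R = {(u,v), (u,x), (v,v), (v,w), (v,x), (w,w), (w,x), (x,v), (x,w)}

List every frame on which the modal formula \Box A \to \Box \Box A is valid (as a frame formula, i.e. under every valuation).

This is the axiom for transitivity; its first-order frame correspondent is \forall x \forall y \forall z (Rxy \wedge Ryz \to Rxz).
(a): ✓.
(b): fails — Rpm and Rmo but not Rpo.
(c): fails — Ron and Rnm but not Rom.
(d): fails — Ruv and Rvw but not Ruw.
Valid on: (a).

(a)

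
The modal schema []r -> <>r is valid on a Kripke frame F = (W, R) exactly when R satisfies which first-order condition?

Suppose □r→◇r is valid. At any x set V(r)=W. Then □r at x, so ◇r at x, so x has a successor.

seriality: forall x exists y Rxy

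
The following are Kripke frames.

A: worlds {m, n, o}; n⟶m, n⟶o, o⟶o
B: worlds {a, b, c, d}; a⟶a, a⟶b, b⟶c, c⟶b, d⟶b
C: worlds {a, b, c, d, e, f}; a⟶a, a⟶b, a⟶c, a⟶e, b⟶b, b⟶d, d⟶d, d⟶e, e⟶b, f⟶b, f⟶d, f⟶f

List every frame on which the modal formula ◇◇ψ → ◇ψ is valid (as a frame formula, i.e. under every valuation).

The schema corresponds to transitivity: ∀x ∀y ∀z (Rxy ∧ Ryz → Rxz).
A: holds.
B: fails — Rbc and Rcb but not Rbb.
C: fails — Rde and Reb but not Rdb.

A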